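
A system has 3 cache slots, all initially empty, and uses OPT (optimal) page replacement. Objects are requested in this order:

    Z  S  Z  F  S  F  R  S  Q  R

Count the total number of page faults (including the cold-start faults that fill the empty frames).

Z -> fault, frames (Z)
S -> fault, frames (Z S)
Z -> hit
F -> fault, frames (Z S F)
S -> hit
F -> hit
R -> fault, evict F, frames (Z S R)
S -> hit
Q -> fault, evict S, frames (Z R Q)
R -> hit
Page faults: 5.

5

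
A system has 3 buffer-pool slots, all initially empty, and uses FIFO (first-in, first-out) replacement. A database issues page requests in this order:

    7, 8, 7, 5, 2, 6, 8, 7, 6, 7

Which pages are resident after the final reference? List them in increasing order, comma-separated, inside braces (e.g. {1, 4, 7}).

{6, 7, 8}

7 -> fault, frames (7)
8 -> fault, frames (7 8)
7 -> hit
5 -> fault, frames (7 8 5)
2 -> fault, evict 7, frames (8 5 2)
6 -> fault, evict 8, frames (5 2 6)
8 -> fault, evict 5, frames (2 6 8)
7 -> fault, evict 2, frames (6 8 7)
6 -> hit
7 -> hit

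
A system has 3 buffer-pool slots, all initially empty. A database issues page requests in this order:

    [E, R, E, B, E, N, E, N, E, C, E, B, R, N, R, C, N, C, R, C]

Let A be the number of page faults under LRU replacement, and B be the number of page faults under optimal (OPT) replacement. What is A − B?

Under LRU: F F . F . F . . . F . F F F . F . . . . → 9 faults.
Under OPT: F F . F . F . . . F . . F F . . . . . . → 7 faults.
A − B = 9 − 7 = 2.

2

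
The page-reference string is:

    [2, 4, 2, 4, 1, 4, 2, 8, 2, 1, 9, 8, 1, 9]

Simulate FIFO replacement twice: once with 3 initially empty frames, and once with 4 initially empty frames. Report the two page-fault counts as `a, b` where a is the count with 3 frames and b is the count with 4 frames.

3 frames: F F . . F . . F F . F . F . → 7 faults.
4 frames: F F . . F . . F . . F . . . → 5 faults.
5 < 7: adding a frame reduced faults, as is typical.

7, 5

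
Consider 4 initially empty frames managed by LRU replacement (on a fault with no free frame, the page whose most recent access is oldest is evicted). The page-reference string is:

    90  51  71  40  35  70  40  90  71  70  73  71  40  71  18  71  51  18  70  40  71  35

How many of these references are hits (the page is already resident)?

90: miss, frames [90]
51: miss, frames [90, 51]
71: miss, frames [90, 51, 71]
40: miss, frames [90, 51, 71, 40]
35: miss, evict 90, frames [51, 71, 40, 35]
70: miss, evict 51, frames [71, 40, 35, 70]
40: hit
90: miss, evict 71, frames [35, 70, 40, 90]
71: miss, evict 35, frames [70, 40, 90, 71]
70: hit
73: miss, evict 40, frames [90, 71, 70, 73]
71: hit
40: miss, evict 90, frames [70, 73, 71, 40]
71: hit
18: miss, evict 70, frames [73, 40, 71, 18]
71: hit
51: miss, evict 73, frames [40, 18, 71, 51]
18: hit
70: miss, evict 40, frames [71, 51, 18, 70]
40: miss, evict 71, frames [51, 18, 70, 40]
71: miss, evict 51, frames [18, 70, 40, 71]
35: miss, evict 18, frames [70, 40, 71, 35]
Hits: 6.

6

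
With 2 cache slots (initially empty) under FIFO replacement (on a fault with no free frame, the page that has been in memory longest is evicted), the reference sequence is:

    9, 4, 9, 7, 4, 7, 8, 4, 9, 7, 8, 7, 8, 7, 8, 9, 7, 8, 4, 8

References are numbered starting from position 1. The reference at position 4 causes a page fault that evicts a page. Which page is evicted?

9

pos 1: 9: fault, frames (9)
pos 2: 4: fault, frames (9 4)
pos 3: 9: hit
pos 4: 7: fault, evict 9, frames (4 7)
At position 4, page 9 is evicted.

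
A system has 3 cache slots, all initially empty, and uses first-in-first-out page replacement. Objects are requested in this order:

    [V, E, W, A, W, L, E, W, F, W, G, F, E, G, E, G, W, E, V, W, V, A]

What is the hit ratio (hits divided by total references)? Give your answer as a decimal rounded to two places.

0.41

V -> miss, frames [V]
E -> miss, frames [V, E]
W -> miss, frames [V, E, W]
A -> miss, evict V, frames [E, W, A]
W -> hit
L -> miss, evict E, frames [W, A, L]
E -> miss, evict W, frames [A, L, E]
W -> miss, evict A, frames [L, E, W]
F -> miss, evict L, frames [E, W, F]
W -> hit
G -> miss, evict E, frames [W, F, G]
F -> hit
E -> miss, evict W, frames [F, G, E]
G -> hit
E -> hit
G -> hit
W -> miss, evict F, frames [G, E, W]
E -> hit
V -> miss, evict G, frames [E, W, V]
W -> hit
V -> hit
A -> miss, evict E, frames [W, V, A]
Hits: 9 of 22 references → 9/22 = 0.4091.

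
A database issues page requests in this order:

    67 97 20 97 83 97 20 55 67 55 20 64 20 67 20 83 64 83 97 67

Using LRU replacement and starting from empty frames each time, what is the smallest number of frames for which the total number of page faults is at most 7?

f=1: 20 faults
f=2: 14 faults
f=3: 12 faults
f=4: 10 faults
f=5: 8 faults
f=6: 6 faults
Smallest f with faults ≤ 7 is 6.

6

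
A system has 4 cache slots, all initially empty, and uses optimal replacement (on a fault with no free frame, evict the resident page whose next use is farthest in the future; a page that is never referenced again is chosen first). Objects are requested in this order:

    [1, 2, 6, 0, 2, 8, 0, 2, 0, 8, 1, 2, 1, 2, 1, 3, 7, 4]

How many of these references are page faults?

1 → fault, frames (1)
2 → fault, frames (1 2)
6 → fault, frames (1 2 6)
0 → fault, frames (1 2 6 0)
2 → hit
8 → fault, evict 6, frames (1 2 0 8)
0 → hit
2 → hit
0 → hit
8 → hit
1 → hit
2 → hit
1 → hit
2 → hit
1 → hit
3 → fault, evict 8, frames (1 2 0 3)
7 → fault, evict 3, frames (1 2 0 7)
4 → fault, evict 7, frames (1 2 0 4)
Page faults: 8.

8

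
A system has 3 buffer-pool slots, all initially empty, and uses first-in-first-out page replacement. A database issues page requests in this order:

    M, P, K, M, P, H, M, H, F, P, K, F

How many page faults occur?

M -> fault, frames [M]
P -> fault, frames [M, P]
K -> fault, frames [M, P, K]
M -> hit
P -> hit
H -> fault, evict M, frames [P, K, H]
M -> fault, evict P, frames [K, H, M]
H -> hit
F -> fault, evict K, frames [H, M, F]
P -> fault, evict H, frames [M, F, P]
K -> fault, evict M, frames [F, P, K]
F -> hit
Page faults: 8.

8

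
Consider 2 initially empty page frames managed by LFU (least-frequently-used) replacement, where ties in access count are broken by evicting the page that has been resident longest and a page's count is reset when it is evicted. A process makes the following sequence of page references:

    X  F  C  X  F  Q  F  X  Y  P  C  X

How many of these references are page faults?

X -> fault, frames [X]
F -> fault, frames [X, F]
C -> fault, evict X, frames [F, C]
X -> fault, evict F, frames [C, X]
F -> fault, evict C, frames [X, F]
Q -> fault, evict X, frames [F, Q]
F -> hit
X -> fault, evict Q, frames [F, X]
Y -> fault, evict X, frames [F, Y]
P -> fault, evict Y, frames [F, P]
C -> fault, evict P, frames [F, C]
X -> fault, evict C, frames [F, X]
Page faults: 11.

11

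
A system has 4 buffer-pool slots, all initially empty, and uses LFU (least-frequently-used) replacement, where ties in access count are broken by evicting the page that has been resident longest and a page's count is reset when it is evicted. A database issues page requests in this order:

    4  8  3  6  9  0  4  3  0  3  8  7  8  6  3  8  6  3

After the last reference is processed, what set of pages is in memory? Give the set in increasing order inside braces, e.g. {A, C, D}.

{0, 3, 6, 8}

4 -> fault, frames (4)
8 -> fault, frames (4 8)
3 -> fault, frames (4 8 3)
6 -> fault, frames (4 8 3 6)
9 -> fault, evict 4, frames (8 3 6 9)
0 -> fault, evict 8, frames (3 6 9 0)
4 -> fault, evict 3, frames (6 9 0 4)
3 -> fault, evict 6, frames (9 0 4 3)
0 -> hit
3 -> hit
8 -> fault, evict 9, frames (0 4 3 8)
7 -> fault, evict 4, frames (0 3 8 7)
8 -> hit
6 -> fault, evict 7, frames (0 3 8 6)
3 -> hit
8 -> hit
6 -> hit
3 -> hit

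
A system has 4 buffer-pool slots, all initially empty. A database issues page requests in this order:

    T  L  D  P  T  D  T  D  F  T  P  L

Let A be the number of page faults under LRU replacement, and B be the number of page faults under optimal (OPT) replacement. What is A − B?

1

Under LRU: F F F F . . . . F . . F → 6 faults.
Under OPT: F F F F . . . . F . . . → 5 faults.
A − B = 6 − 5 = 1.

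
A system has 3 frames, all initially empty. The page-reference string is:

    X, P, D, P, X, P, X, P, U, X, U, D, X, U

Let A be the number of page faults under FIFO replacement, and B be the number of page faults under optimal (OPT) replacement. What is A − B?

1

Under FIFO: F F F . . . . . F F . . . . → 5 faults.
Under OPT: F F F . . . . . F . . . . . → 4 faults.
A − B = 5 − 4 = 1.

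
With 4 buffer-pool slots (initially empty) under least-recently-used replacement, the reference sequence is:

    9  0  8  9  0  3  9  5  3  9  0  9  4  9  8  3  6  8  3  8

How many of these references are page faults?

9

9 → fault, frames [9]
0 → fault, frames [9, 0]
8 → fault, frames [9, 0, 8]
9 → hit
0 → hit
3 → fault, frames [8, 9, 0, 3]
9 → hit
5 → fault, evict 8, frames [0, 3, 9, 5]
3 → hit
9 → hit
0 → hit
9 → hit
4 → fault, evict 5, frames [3, 0, 9, 4]
9 → hit
8 → fault, evict 3, frames [0, 4, 9, 8]
3 → fault, evict 0, frames [4, 9, 8, 3]
6 → fault, evict 4, frames [9, 8, 3, 6]
8 → hit
3 → hit
8 → hit
Page faults: 9.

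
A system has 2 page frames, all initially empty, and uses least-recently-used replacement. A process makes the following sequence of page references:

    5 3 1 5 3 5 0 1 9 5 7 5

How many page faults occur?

5 → fault, frames (5)
3 → fault, frames (5 3)
1 → fault, evict 5, frames (3 1)
5 → fault, evict 3, frames (1 5)
3 → fault, evict 1, frames (5 3)
5 → hit
0 → fault, evict 3, frames (5 0)
1 → fault, evict 5, frames (0 1)
9 → fault, evict 0, frames (1 9)
5 → fault, evict 1, frames (9 5)
7 → fault, evict 9, frames (5 7)
5 → hit
Page faults: 10.

10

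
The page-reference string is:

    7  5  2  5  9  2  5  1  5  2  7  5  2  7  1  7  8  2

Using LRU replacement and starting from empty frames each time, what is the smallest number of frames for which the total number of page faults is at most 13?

3

f=1: 18 faults
f=2: 15 faults
f=3: 9 faults
f=4: 7 faults
f=5: 6 faults
f=6: 6 faults
Smallest f with faults ≤ 13 is 3.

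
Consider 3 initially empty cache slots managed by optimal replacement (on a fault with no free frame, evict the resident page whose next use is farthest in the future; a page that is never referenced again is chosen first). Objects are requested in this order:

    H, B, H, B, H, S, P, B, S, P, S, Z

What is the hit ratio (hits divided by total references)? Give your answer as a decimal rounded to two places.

0.58

H: miss, frames {H}
B: miss, frames {H,B}
H: hit
B: hit
H: hit
S: miss, frames {H,B,S}
P: miss, evict H, frames {B,S,P}
B: hit
S: hit
P: hit
S: hit
Z: miss, evict P, frames {B,S,Z}
Hits: 7 of 12 references → 7/12 = 0.5833.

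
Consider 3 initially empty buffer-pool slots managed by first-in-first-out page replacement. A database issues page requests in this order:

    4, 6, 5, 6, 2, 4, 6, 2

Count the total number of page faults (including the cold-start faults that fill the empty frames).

4 -> fault, frames {4}
6 -> fault, frames {4,6}
5 -> fault, frames {4,6,5}
6 -> hit
2 -> fault, evict 4, frames {6,5,2}
4 -> fault, evict 6, frames {5,2,4}
6 -> fault, evict 5, frames {2,4,6}
2 -> hit
Page faults: 6.

6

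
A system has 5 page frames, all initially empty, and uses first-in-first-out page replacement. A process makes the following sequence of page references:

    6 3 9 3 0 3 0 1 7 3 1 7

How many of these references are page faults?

6 -> miss, frames {6}
3 -> miss, frames {6,3}
9 -> miss, frames {6,3,9}
3 -> hit
0 -> miss, frames {6,3,9,0}
3 -> hit
0 -> hit
1 -> miss, frames {6,3,9,0,1}
7 -> miss, evict 6, frames {3,9,0,1,7}
3 -> hit
1 -> hit
7 -> hit
Page faults: 6.

6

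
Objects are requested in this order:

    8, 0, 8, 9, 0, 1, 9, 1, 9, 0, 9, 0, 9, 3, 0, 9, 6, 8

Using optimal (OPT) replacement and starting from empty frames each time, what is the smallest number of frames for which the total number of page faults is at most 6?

4

f=1: 18 faults
f=2: 9 faults
f=3: 7 faults
f=4: 6 faults
f=5: 6 faults
f=6: 6 faults
Smallest f with faults ≤ 6 is 4.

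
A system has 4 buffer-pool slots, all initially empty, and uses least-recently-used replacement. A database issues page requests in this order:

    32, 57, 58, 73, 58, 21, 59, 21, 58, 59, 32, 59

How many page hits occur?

32 → fault, frames {32}
57 → fault, frames {32,57}
58 → fault, frames {32,57,58}
73 → fault, frames {32,57,58,73}
58 → hit
21 → fault, evict 32, frames {57,73,58,21}
59 → fault, evict 57, frames {73,58,21,59}
21 → hit
58 → hit
59 → hit
32 → fault, evict 73, frames {21,58,59,32}
59 → hit
Hits: 5.

5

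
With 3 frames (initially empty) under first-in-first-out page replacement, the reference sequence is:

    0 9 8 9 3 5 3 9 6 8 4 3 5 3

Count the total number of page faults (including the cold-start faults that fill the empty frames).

0 → fault, frames [0]
9 → fault, frames [0, 9]
8 → fault, frames [0, 9, 8]
9 → hit
3 → fault, evict 0, frames [9, 8, 3]
5 → fault, evict 9, frames [8, 3, 5]
3 → hit
9 → fault, evict 8, frames [3, 5, 9]
6 → fault, evict 3, frames [5, 9, 6]
8 → fault, evict 5, frames [9, 6, 8]
4 → fault, evict 9, frames [6, 8, 4]
3 → fault, evict 6, frames [8, 4, 3]
5 → fault, evict 8, frames [4, 3, 5]
3 → hit
Page faults: 11.

11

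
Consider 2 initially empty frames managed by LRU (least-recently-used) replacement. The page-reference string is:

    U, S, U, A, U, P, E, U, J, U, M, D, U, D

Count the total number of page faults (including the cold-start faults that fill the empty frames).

10

U: miss, frames (U)
S: miss, frames (U S)
U: hit
A: miss, evict S, frames (U A)
U: hit
P: miss, evict A, frames (U P)
E: miss, evict U, frames (P E)
U: miss, evict P, frames (E U)
J: miss, evict E, frames (U J)
U: hit
M: miss, evict J, frames (U M)
D: miss, evict U, frames (M D)
U: miss, evict M, frames (D U)
D: hit
Page faults: 10.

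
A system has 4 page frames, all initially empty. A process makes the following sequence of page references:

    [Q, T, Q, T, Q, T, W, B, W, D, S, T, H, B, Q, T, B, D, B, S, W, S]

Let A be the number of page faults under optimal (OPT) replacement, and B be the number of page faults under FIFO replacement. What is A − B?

-3

Under OPT: F F . . . . F F . F F . F . . . . F . F F . → 10 faults.
Under FIFO: F F . . . . F F . F F F F F F . . F . F F . → 13 faults.
A − B = 10 − 13 = -3.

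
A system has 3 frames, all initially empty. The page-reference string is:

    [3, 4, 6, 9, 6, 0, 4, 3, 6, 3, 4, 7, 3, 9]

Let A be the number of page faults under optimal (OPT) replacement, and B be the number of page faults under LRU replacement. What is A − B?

Under OPT: F F F F . F . F . . . F . F → 8 faults.
Under LRU: F F F F . F F F F . . F . F → 10 faults.
A − B = 8 − 10 = -2.

-2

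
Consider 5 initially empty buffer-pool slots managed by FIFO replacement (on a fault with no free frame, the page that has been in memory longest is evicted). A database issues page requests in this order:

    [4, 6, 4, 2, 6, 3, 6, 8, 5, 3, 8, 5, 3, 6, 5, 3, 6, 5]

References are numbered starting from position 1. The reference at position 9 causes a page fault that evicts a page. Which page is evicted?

4

pos 1: 4 -> miss, frames (4)
pos 2: 6 -> miss, frames (4 6)
pos 3: 4 -> hit
pos 4: 2 -> miss, frames (4 6 2)
pos 5: 6 -> hit
pos 6: 3 -> miss, frames (4 6 2 3)
pos 7: 6 -> hit
pos 8: 8 -> miss, frames (4 6 2 3 8)
pos 9: 5 -> miss, evict 4, frames (6 2 3 8 5)
At position 9, page 4 is evicted.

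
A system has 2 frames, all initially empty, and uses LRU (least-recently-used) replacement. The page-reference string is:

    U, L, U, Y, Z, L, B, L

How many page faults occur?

U → fault, frames [U]
L → fault, frames [U, L]
U → hit
Y → fault, evict L, frames [U, Y]
Z → fault, evict U, frames [Y, Z]
L → fault, evict Y, frames [Z, L]
B → fault, evict Z, frames [L, B]
L → hit
Page faults: 6.

6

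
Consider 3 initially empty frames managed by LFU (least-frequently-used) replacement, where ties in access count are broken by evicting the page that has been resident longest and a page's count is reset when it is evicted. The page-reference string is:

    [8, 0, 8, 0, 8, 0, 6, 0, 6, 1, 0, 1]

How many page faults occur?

4

8 -> miss, frames [8]
0 -> miss, frames [8, 0]
8 -> hit
0 -> hit
8 -> hit
0 -> hit
6 -> miss, frames [8, 0, 6]
0 -> hit
6 -> hit
1 -> miss, evict 6, frames [8, 0, 1]
0 -> hit
1 -> hit
Page faults: 4.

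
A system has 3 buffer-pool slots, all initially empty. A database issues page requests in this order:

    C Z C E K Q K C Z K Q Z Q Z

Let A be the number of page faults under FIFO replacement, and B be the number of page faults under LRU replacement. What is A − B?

Under FIFO: F F . F F F . F F F F . . . → 9 faults.
Under LRU: F F . F F F . F F . F . . . → 8 faults.
A − B = 9 − 8 = 1.

1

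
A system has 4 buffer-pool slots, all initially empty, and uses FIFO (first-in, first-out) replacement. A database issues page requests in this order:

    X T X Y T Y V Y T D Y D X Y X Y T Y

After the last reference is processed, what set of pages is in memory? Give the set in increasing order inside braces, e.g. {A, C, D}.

{D, T, X, Y}

X → miss, frames (X)
T → miss, frames (X T)
X → hit
Y → miss, frames (X T Y)
T → hit
Y → hit
V → miss, frames (X T Y V)
Y → hit
T → hit
D → miss, evict X, frames (T Y V D)
Y → hit
D → hit
X → miss, evict T, frames (Y V D X)
Y → hit
X → hit
Y → hit
T → miss, evict Y, frames (V D X T)
Y → miss, evict V, frames (D X T Y)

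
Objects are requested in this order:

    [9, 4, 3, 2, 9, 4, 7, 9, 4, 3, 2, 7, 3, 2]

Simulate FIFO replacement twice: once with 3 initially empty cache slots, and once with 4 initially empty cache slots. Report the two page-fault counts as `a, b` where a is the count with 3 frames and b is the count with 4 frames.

3 frames: F F F F F F F . . F F . . . → 9 faults.
4 frames: F F F F . . F F F F F F . . → 10 faults.
10 > 9: adding a frame increased faults — Belady's anomaly.

9, 10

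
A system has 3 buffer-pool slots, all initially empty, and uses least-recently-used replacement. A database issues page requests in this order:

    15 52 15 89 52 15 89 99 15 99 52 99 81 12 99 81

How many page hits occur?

9

15 -> fault, frames [15]
52 -> fault, frames [15, 52]
15 -> hit
89 -> fault, frames [52, 15, 89]
52 -> hit
15 -> hit
89 -> hit
99 -> fault, evict 52, frames [15, 89, 99]
15 -> hit
99 -> hit
52 -> fault, evict 89, frames [15, 99, 52]
99 -> hit
81 -> fault, evict 15, frames [52, 99, 81]
12 -> fault, evict 52, frames [99, 81, 12]
99 -> hit
81 -> hit
Hits: 9.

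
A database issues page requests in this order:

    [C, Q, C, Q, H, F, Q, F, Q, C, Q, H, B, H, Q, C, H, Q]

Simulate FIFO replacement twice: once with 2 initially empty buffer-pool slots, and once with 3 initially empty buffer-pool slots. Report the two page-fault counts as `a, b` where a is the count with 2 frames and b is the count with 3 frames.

2 frames: F F . . F F F . . F . F F . F F F F → 12 faults.
3 frames: F F . . F F . . . F F F F . . F . F → 10 faults.
10 < 12: adding a frame reduced faults, as is typical.

12, 10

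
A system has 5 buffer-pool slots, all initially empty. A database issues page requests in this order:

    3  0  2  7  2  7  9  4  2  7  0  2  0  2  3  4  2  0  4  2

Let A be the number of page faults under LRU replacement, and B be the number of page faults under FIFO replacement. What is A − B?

Under LRU: F F F F . . F F . . . . . . F . . . . . → 7 faults.
Under FIFO: F F F F . . F F . . . . . . F . . F . F → 9 faults.
A − B = 7 − 9 = -2.

-2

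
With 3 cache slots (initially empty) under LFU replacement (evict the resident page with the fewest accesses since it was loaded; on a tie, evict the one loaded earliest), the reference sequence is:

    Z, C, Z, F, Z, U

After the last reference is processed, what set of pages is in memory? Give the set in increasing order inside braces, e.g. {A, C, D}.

{F, U, Z}

Z -> fault, frames [Z]
C -> fault, frames [Z, C]
Z -> hit
F -> fault, frames [Z, C, F]
Z -> hit
U -> fault, evict C, frames [Z, F, U]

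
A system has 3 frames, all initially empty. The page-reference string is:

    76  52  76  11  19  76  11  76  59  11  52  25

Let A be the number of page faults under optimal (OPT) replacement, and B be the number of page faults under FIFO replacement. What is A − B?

Under OPT: F F . F F . . . F . F F → 7 faults.
Under FIFO: F F . F F F . . F F F F → 9 faults.
A − B = 7 − 9 = -2.

-2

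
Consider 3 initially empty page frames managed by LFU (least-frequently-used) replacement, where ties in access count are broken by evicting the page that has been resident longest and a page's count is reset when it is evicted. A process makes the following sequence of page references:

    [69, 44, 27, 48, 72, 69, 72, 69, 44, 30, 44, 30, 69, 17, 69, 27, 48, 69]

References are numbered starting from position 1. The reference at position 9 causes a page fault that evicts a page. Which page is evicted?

48

pos 1: 69 -> miss, frames (69)
pos 2: 44 -> miss, frames (69 44)
pos 3: 27 -> miss, frames (69 44 27)
pos 4: 48 -> miss, evict 69, frames (44 27 48)
pos 5: 72 -> miss, evict 44, frames (27 48 72)
pos 6: 69 -> miss, evict 27, frames (48 72 69)
pos 7: 72 -> hit
pos 8: 69 -> hit
pos 9: 44 -> miss, evict 48, frames (72 69 44)
At position 9, page 48 is evicted.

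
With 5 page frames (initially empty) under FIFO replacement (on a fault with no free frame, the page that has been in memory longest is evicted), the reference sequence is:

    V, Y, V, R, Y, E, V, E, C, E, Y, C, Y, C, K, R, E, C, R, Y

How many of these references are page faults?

V → fault, frames {V}
Y → fault, frames {V,Y}
V → hit
R → fault, frames {V,Y,R}
Y → hit
E → fault, frames {V,Y,R,E}
V → hit
E → hit
C → fault, frames {V,Y,R,E,C}
E → hit
Y → hit
C → hit
Y → hit
C → hit
K → fault, evict V, frames {Y,R,E,C,K}
R → hit
E → hit
C → hit
R → hit
Y → hit
Page faults: 6.

6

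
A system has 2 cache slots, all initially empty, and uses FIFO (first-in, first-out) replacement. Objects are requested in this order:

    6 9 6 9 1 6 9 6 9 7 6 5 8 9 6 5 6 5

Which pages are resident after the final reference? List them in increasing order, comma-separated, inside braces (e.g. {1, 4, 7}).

{5, 6}

6: fault, frames (6)
9: fault, frames (6 9)
6: hit
9: hit
1: fault, evict 6, frames (9 1)
6: fault, evict 9, frames (1 6)
9: fault, evict 1, frames (6 9)
6: hit
9: hit
7: fault, evict 6, frames (9 7)
6: fault, evict 9, frames (7 6)
5: fault, evict 7, frames (6 5)
8: fault, evict 6, frames (5 8)
9: fault, evict 5, frames (8 9)
6: fault, evict 8, frames (9 6)
5: fault, evict 9, frames (6 5)
6: hit
5: hit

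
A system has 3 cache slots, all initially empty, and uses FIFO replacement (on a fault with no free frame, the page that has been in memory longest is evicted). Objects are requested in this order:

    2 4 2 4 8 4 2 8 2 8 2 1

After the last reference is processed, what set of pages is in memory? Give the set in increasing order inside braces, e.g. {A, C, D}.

2 → miss, frames (2)
4 → miss, frames (2 4)
2 → hit
4 → hit
8 → miss, frames (2 4 8)
4 → hit
2 → hit
8 → hit
2 → hit
8 → hit
2 → hit
1 → miss, evict 2, frames (4 8 1)

{1, 4, 8}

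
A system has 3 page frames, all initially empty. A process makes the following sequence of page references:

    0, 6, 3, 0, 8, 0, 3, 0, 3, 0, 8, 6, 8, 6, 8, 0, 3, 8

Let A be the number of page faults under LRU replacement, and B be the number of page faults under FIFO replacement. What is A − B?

Under LRU: F F F . F . . . . . . F . . . . F . → 6 faults.
Under FIFO: F F F . F F . . . . . F . . . . F F → 8 faults.
A − B = 6 − 8 = -2.

-2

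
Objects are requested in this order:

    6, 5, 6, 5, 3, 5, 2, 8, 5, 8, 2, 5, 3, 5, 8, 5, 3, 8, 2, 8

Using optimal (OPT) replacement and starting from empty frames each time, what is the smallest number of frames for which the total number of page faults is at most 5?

f=1: 20 faults
f=2: 10 faults
f=3: 7 faults
f=4: 5 faults
f=5: 5 faults
Smallest f with faults ≤ 5 is 4.

4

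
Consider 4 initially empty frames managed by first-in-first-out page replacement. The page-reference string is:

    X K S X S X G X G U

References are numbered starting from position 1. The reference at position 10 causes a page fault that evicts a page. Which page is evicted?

pos 1: X → miss, frames [X]
pos 2: K → miss, frames [X, K]
pos 3: S → miss, frames [X, K, S]
pos 4: X → hit
pos 5: S → hit
pos 6: X → hit
pos 7: G → miss, frames [X, K, S, G]
pos 8: X → hit
pos 9: G → hit
pos 10: U → miss, evict X, frames [K, S, G, U]
At position 10, page X is evicted.

X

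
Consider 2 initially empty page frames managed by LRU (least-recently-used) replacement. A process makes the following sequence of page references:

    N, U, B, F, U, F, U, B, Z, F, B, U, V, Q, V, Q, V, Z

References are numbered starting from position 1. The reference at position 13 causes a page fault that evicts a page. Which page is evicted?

B

pos 1: N -> fault, frames {N}
pos 2: U -> fault, frames {N,U}
pos 3: B -> fault, evict N, frames {U,B}
pos 4: F -> fault, evict U, frames {B,F}
pos 5: U -> fault, evict B, frames {F,U}
pos 6: F -> hit
pos 7: U -> hit
pos 8: B -> fault, evict F, frames {U,B}
pos 9: Z -> fault, evict U, frames {B,Z}
pos 10: F -> fault, evict B, frames {Z,F}
pos 11: B -> fault, evict Z, frames {F,B}
pos 12: U -> fault, evict F, frames {B,U}
pos 13: V -> fault, evict B, frames {U,V}
At position 13, page B is evicted.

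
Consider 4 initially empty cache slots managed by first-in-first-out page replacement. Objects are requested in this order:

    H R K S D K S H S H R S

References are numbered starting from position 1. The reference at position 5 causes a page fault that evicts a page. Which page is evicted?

H

pos 1: H: miss, frames {H}
pos 2: R: miss, frames {H,R}
pos 3: K: miss, frames {H,R,K}
pos 4: S: miss, frames {H,R,K,S}
pos 5: D: miss, evict H, frames {R,K,S,D}
At position 5, page H is evicted.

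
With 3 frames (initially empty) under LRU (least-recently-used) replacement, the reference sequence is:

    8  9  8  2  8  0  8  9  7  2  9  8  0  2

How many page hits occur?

8: miss, frames [8]
9: miss, frames [8, 9]
8: hit
2: miss, frames [9, 8, 2]
8: hit
0: miss, evict 9, frames [2, 8, 0]
8: hit
9: miss, evict 2, frames [0, 8, 9]
7: miss, evict 0, frames [8, 9, 7]
2: miss, evict 8, frames [9, 7, 2]
9: hit
8: miss, evict 7, frames [2, 9, 8]
0: miss, evict 2, frames [9, 8, 0]
2: miss, evict 9, frames [8, 0, 2]
Hits: 4.

4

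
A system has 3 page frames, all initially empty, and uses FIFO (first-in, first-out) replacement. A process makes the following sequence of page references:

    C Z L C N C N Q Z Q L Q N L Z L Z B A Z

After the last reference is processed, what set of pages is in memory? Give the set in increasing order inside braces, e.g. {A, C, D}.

C: miss, frames {C}
Z: miss, frames {C,Z}
L: miss, frames {C,Z,L}
C: hit
N: miss, evict C, frames {Z,L,N}
C: miss, evict Z, frames {L,N,C}
N: hit
Q: miss, evict L, frames {N,C,Q}
Z: miss, evict N, frames {C,Q,Z}
Q: hit
L: miss, evict C, frames {Q,Z,L}
Q: hit
N: miss, evict Q, frames {Z,L,N}
L: hit
Z: hit
L: hit
Z: hit
B: miss, evict Z, frames {L,N,B}
A: miss, evict L, frames {N,B,A}
Z: miss, evict N, frames {B,A,Z}

{A, B, Z}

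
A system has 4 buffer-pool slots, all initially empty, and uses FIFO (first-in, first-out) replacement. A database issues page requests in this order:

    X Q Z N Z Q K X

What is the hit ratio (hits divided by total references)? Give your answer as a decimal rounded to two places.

0.25

X → fault, frames {X}
Q → fault, frames {X,Q}
Z → fault, frames {X,Q,Z}
N → fault, frames {X,Q,Z,N}
Z → hit
Q → hit
K → fault, evict X, frames {Q,Z,N,K}
X → fault, evict Q, frames {Z,N,K,X}
Hits: 2 of 8 references → 2/8 = 0.2500.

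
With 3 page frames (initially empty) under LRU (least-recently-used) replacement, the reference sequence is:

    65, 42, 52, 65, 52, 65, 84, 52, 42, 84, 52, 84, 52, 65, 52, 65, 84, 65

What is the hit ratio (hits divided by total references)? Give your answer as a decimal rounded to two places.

0.67

65 -> fault, frames {65}
42 -> fault, frames {65,42}
52 -> fault, frames {65,42,52}
65 -> hit
52 -> hit
65 -> hit
84 -> fault, evict 42, frames {52,65,84}
52 -> hit
42 -> fault, evict 65, frames {84,52,42}
84 -> hit
52 -> hit
84 -> hit
52 -> hit
65 -> fault, evict 42, frames {84,52,65}
52 -> hit
65 -> hit
84 -> hit
65 -> hit
Hits: 12 of 18 references → 12/18 = 0.6667.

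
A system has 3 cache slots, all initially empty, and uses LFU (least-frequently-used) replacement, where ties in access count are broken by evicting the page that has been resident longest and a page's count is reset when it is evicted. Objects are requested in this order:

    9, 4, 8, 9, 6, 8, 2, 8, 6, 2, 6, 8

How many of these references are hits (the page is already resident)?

4

9 → miss, frames [9]
4 → miss, frames [9, 4]
8 → miss, frames [9, 4, 8]
9 → hit
6 → miss, evict 4, frames [9, 8, 6]
8 → hit
2 → miss, evict 6, frames [9, 8, 2]
8 → hit
6 → miss, evict 2, frames [9, 8, 6]
2 → miss, evict 6, frames [9, 8, 2]
6 → miss, evict 2, frames [9, 8, 6]
8 → hit
Hits: 4.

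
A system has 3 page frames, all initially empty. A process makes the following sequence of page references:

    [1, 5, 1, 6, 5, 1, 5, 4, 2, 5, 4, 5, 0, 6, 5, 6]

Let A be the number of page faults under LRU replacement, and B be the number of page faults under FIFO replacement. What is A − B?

Under LRU: F F . F . . . F F . . . F F . . → 7 faults.
Under FIFO: F F . F . . . F F F . . F F . . → 8 faults.
A − B = 7 − 8 = -1.

-1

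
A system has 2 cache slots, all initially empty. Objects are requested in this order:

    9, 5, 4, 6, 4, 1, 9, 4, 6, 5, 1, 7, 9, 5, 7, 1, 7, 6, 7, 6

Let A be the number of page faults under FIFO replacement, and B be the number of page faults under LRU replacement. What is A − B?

1

Under FIFO: F F F F . F F F F F F F F F F F . F F . → 17 faults.
Under LRU: F F F F . F F F F F F F F F F F . F . . → 16 faults.
A − B = 17 − 16 = 1.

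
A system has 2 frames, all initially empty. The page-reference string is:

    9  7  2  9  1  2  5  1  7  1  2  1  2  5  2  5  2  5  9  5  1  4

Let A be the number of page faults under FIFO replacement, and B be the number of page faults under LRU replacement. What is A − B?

Under FIFO: F F F F F F F F F . F F . F F . . . F F F F → 17 faults.
Under LRU: F F F F F F F F F . F . . F . . . . F . F F → 14 faults.
A − B = 17 − 14 = 3.

3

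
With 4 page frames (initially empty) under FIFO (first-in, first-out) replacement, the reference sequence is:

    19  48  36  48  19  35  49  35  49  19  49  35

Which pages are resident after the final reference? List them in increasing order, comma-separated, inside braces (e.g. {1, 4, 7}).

{19, 35, 36, 49}

19 -> fault, frames {19}
48 -> fault, frames {19,48}
36 -> fault, frames {19,48,36}
48 -> hit
19 -> hit
35 -> fault, frames {19,48,36,35}
49 -> fault, evict 19, frames {48,36,35,49}
35 -> hit
49 -> hit
19 -> fault, evict 48, frames {36,35,49,19}
49 -> hit
35 -> hit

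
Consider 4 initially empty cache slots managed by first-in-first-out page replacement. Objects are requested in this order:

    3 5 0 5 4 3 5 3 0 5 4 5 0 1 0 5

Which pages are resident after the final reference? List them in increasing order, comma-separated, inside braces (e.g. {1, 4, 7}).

3: fault, frames (3)
5: fault, frames (3 5)
0: fault, frames (3 5 0)
5: hit
4: fault, frames (3 5 0 4)
3: hit
5: hit
3: hit
0: hit
5: hit
4: hit
5: hit
0: hit
1: fault, evict 3, frames (5 0 4 1)
0: hit
5: hit

{0, 1, 4, 5}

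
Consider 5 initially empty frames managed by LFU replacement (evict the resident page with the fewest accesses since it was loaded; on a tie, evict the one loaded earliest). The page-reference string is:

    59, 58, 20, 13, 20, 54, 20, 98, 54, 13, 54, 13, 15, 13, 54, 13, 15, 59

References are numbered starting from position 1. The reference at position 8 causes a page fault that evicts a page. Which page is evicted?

pos 1: 59 → fault, frames {59}
pos 2: 58 → fault, frames {59,58}
pos 3: 20 → fault, frames {59,58,20}
pos 4: 13 → fault, frames {59,58,20,13}
pos 5: 20 → hit
pos 6: 54 → fault, frames {59,58,20,13,54}
pos 7: 20 → hit
pos 8: 98 → fault, evict 59, frames {58,20,13,54,98}
At position 8, page 59 is evicted.

59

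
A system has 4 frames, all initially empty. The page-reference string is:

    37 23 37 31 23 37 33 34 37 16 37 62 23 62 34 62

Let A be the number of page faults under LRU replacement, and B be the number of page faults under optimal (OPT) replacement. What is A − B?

Under LRU: F F . F . . F F . F . F F . F . → 9 faults.
Under OPT: F F . F . . F F . F . F . . . . → 7 faults.
A − B = 9 − 7 = 2.

2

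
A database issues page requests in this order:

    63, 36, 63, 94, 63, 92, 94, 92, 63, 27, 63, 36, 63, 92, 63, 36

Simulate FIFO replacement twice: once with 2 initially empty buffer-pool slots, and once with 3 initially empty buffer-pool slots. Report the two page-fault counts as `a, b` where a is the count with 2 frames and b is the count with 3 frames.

2 frames: F F . F F F F . F F . F F F . F → 12 faults.
3 frames: F F . F . F . . F F . F . F F . → 9 faults.
9 < 12: adding a frame reduced faults, as is typical.

12, 9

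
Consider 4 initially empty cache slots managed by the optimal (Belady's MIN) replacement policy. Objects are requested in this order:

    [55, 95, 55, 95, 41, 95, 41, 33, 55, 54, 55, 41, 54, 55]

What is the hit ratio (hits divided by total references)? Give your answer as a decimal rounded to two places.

55 -> fault, frames {55}
95 -> fault, frames {55,95}
55 -> hit
95 -> hit
41 -> fault, frames {55,95,41}
95 -> hit
41 -> hit
33 -> fault, frames {55,95,41,33}
55 -> hit
54 -> fault, evict 33, frames {55,95,41,54}
55 -> hit
41 -> hit
54 -> hit
55 -> hit
Hits: 9 of 14 references → 9/14 = 0.6429.

0.64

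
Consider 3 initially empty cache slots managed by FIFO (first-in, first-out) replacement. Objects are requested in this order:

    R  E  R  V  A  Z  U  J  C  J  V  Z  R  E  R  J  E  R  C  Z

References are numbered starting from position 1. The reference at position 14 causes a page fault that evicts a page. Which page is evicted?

pos 1: R -> miss, frames [R]
pos 2: E -> miss, frames [R, E]
pos 3: R -> hit
pos 4: V -> miss, frames [R, E, V]
pos 5: A -> miss, evict R, frames [E, V, A]
pos 6: Z -> miss, evict E, frames [V, A, Z]
pos 7: U -> miss, evict V, frames [A, Z, U]
pos 8: J -> miss, evict A, frames [Z, U, J]
pos 9: C -> miss, evict Z, frames [U, J, C]
pos 10: J -> hit
pos 11: V -> miss, evict U, frames [J, C, V]
pos 12: Z -> miss, evict J, frames [C, V, Z]
pos 13: R -> miss, evict C, frames [V, Z, R]
pos 14: E -> miss, evict V, frames [Z, R, E]
At position 14, page V is evicted.

V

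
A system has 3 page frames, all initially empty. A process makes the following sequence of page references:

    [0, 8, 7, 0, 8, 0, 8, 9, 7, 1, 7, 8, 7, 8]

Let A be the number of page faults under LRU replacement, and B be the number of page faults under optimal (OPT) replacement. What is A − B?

2

Under LRU: F F F . . . . F F F . F . . → 7 faults.
Under OPT: F F F . . . . F . F . . . . → 5 faults.
A − B = 7 − 5 = 2.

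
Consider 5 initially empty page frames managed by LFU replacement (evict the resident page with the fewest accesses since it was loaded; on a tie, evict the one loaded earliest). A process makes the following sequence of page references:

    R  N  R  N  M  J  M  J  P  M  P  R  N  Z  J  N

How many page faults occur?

7

R → fault, frames [R]
N → fault, frames [R, N]
R → hit
N → hit
M → fault, frames [R, N, M]
J → fault, frames [R, N, M, J]
M → hit
J → hit
P → fault, frames [R, N, M, J, P]
M → hit
P → hit
R → hit
N → hit
Z → fault, evict J, frames [R, N, M, P, Z]
J → fault, evict Z, frames [R, N, M, P, J]
N → hit
Page faults: 7.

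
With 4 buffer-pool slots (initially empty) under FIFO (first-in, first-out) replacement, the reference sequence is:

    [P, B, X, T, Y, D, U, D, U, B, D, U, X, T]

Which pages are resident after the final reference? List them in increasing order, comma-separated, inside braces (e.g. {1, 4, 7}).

P: fault, frames {P}
B: fault, frames {P,B}
X: fault, frames {P,B,X}
T: fault, frames {P,B,X,T}
Y: fault, evict P, frames {B,X,T,Y}
D: fault, evict B, frames {X,T,Y,D}
U: fault, evict X, frames {T,Y,D,U}
D: hit
U: hit
B: fault, evict T, frames {Y,D,U,B}
D: hit
U: hit
X: fault, evict Y, frames {D,U,B,X}
T: fault, evict D, frames {U,B,X,T}

{B, T, U, X}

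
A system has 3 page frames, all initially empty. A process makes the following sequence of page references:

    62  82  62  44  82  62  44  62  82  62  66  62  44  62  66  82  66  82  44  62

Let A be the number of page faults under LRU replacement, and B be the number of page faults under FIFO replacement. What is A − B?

Under LRU: F F . F . . . . . . F . F . . F . . F F → 8 faults.
Under FIFO: F F . F . . . . . . F F . . . F . . F . → 7 faults.
A − B = 8 − 7 = 1.

1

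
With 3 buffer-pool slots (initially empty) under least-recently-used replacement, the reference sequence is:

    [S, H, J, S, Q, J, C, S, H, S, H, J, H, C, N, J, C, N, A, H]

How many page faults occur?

S -> miss, frames {S}
H -> miss, frames {S,H}
J -> miss, frames {S,H,J}
S -> hit
Q -> miss, evict H, frames {J,S,Q}
J -> hit
C -> miss, evict S, frames {Q,J,C}
S -> miss, evict Q, frames {J,C,S}
H -> miss, evict J, frames {C,S,H}
S -> hit
H -> hit
J -> miss, evict C, frames {S,H,J}
H -> hit
C -> miss, evict S, frames {J,H,C}
N -> miss, evict J, frames {H,C,N}
J -> miss, evict H, frames {C,N,J}
C -> hit
N -> hit
A -> miss, evict J, frames {C,N,A}
H -> miss, evict C, frames {N,A,H}
Page faults: 13.

13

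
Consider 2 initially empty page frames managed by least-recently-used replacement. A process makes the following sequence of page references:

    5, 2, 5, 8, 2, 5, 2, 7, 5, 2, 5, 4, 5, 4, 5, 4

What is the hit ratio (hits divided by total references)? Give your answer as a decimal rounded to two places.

5 → miss, frames {5}
2 → miss, frames {5,2}
5 → hit
8 → miss, evict 2, frames {5,8}
2 → miss, evict 5, frames {8,2}
5 → miss, evict 8, frames {2,5}
2 → hit
7 → miss, evict 5, frames {2,7}
5 → miss, evict 2, frames {7,5}
2 → miss, evict 7, frames {5,2}
5 → hit
4 → miss, evict 2, frames {5,4}
5 → hit
4 → hit
5 → hit
4 → hit
Hits: 7 of 16 references → 7/16 = 0.4375.

0.44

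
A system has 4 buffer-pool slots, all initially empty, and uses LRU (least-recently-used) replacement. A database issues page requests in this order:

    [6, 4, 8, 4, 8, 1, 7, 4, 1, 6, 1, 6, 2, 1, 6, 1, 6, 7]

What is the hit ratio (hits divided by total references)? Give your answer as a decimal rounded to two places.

0.56

6 -> miss, frames [6]
4 -> miss, frames [6, 4]
8 -> miss, frames [6, 4, 8]
4 -> hit
8 -> hit
1 -> miss, frames [6, 4, 8, 1]
7 -> miss, evict 6, frames [4, 8, 1, 7]
4 -> hit
1 -> hit
6 -> miss, evict 8, frames [7, 4, 1, 6]
1 -> hit
6 -> hit
2 -> miss, evict 7, frames [4, 1, 6, 2]
1 -> hit
6 -> hit
1 -> hit
6 -> hit
7 -> miss, evict 4, frames [2, 1, 6, 7]
Hits: 10 of 18 references → 10/18 = 0.5556.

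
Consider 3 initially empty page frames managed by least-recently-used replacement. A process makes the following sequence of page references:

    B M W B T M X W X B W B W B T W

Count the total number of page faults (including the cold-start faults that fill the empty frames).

9

B: fault, frames [B]
M: fault, frames [B, M]
W: fault, frames [B, M, W]
B: hit
T: fault, evict M, frames [W, B, T]
M: fault, evict W, frames [B, T, M]
X: fault, evict B, frames [T, M, X]
W: fault, evict T, frames [M, X, W]
X: hit
B: fault, evict M, frames [W, X, B]
W: hit
B: hit
W: hit
B: hit
T: fault, evict X, frames [W, B, T]
W: hit
Page faults: 9.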